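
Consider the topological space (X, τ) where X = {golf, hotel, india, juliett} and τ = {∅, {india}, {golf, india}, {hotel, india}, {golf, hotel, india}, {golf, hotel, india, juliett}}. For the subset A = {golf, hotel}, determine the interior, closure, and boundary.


int(A) = ∅, cl(A) = {golf, hotel, juliett}, ∂A = {golf, hotel, juliett}.

Closed sets in (X, τ) are complements of opens:
  closed(X, τ) = {∅, {juliett}, {golf, juliett}, {hotel, juliett}, {golf, hotel, juliett}, {golf, hotel, india, juliett}}.
int(A) = ⋃ {U ∈ τ : U ⊆ A}. Opens contained in A: ∅.
Taking the union of these: int(A) = ∅.
cl(A) = ⋂ {C closed : A ⊆ C}. Closed sets containing A: {golf, hotel, juliett}, {golf, hotel, india, juliett}.
Intersecting these: cl(A) = {golf, hotel, juliett}.
∂A = cl(A) ∖ int(A) = {golf, hotel, juliett} ∖ ∅ = {golf, hotel, juliett}.


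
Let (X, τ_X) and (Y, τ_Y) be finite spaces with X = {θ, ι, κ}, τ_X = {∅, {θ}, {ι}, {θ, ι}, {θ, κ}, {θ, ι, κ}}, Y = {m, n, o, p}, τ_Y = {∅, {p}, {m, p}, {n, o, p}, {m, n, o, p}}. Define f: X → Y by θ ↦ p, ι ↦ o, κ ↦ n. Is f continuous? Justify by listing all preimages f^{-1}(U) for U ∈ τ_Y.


f IS continuous.

Compute f^{-1}(U) for each U ∈ τ_Y:
  U = ∅: f^{-1}(U) = ∅ ∈ τ_X ✓.
  U = {p}: f^{-1}(U) = {θ} ∈ τ_X ✓.
  U = {m, p}: f^{-1}(U) = {θ} ∈ τ_X ✓.
  U = {n, o, p}: f^{-1}(U) = {θ, ι, κ} ∈ τ_X ✓.
  U = {m, n, o, p}: f^{-1}(U) = {θ, ι, κ} ∈ τ_X ✓.
Every preimage lies in τ_X, so f IS continuous.


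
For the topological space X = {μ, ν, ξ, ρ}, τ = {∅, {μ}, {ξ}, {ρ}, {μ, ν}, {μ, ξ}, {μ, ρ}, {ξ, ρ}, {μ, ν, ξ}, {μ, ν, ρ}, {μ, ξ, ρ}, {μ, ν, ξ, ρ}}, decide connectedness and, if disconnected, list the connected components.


(X, τ) is disconnected; components = [{ξ}, {ρ}, {μ, ν}].

Find clopen sets (U ∈ τ with X ∖ U ∈ τ):
  U = ∅, X ∖ U = {μ, ν, ξ, ρ} — both open, so U is clopen.
  U = {ξ}, X ∖ U = {μ, ν, ρ} — both open, so U is clopen.
  U = {ρ}, X ∖ U = {μ, ν, ξ} — both open, so U is clopen.
  U = {μ, ν}, X ∖ U = {ξ, ρ} — both open, so U is clopen.
  U = {ξ, ρ}, X ∖ U = {μ, ν} — both open, so U is clopen.
  U = {μ, ν, ξ}, X ∖ U = {ρ} — both open, so U is clopen.
  U = {μ, ν, ρ}, X ∖ U = {ξ} — both open, so U is clopen.
  U = {μ, ν, ξ, ρ}, X ∖ U = ∅ — both open, so U is clopen.
Nontrivial clopen(s) exist: e.g. {μ, ν, ρ}. So (X, τ) is disconnected.
Compute connected components by grouping points that agree on all clopens:
  component: {ξ}
  component: {ρ}
  component: {μ, ν}


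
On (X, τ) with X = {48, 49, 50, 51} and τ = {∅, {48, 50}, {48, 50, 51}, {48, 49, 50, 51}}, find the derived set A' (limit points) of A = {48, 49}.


A' = {49, 50, 51}

For each x ∈ X, list the open sets U ∈ τ with x ∈ U, then check whether U ∩ (A ∖ {x}) ≠ ∅ for every such U.
  x = 48: open {48, 50} ∋ x has {48, 50} ∩ (A ∖ {48}) = ∅, so x is NOT a limit point.
  x = 49: opens ∋ x are {48, 49, 50, 51}; each meets A ∖ {49}, so x IS a limit point.
  x = 50: opens ∋ x are {48, 50}, {48, 50, 51}, {48, 49, 50, 51}; each meets A ∖ {50}, so x IS a limit point.
  x = 51: opens ∋ x are {48, 50, 51}, {48, 49, 50, 51}; each meets A ∖ {51}, so x IS a limit point.
Collecting: A' = {49, 50, 51}.


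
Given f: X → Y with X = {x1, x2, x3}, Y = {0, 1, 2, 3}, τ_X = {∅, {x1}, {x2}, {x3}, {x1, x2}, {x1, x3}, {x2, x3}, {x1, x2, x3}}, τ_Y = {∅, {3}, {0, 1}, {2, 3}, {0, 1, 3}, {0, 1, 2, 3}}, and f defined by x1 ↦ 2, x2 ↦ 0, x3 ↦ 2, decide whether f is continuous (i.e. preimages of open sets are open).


f IS continuous.

Compute f^{-1}(U) for each U ∈ τ_Y:
  U = ∅: f^{-1}(U) = ∅ ∈ τ_X ✓.
  U = {3}: f^{-1}(U) = ∅ ∈ τ_X ✓.
  U = {0, 1}: f^{-1}(U) = {x2} ∈ τ_X ✓.
  U = {2, 3}: f^{-1}(U) = {x1, x3} ∈ τ_X ✓.
  U = {0, 1, 3}: f^{-1}(U) = {x2} ∈ τ_X ✓.
  U = {0, 1, 2, 3}: f^{-1}(U) = {x1, x2, x3} ∈ τ_X ✓.
Every preimage lies in τ_X, so f IS continuous.


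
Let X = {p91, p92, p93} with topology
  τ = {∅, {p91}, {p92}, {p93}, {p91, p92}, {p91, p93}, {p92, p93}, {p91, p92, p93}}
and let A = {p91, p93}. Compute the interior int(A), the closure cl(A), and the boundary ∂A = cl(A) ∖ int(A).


int(A) = {p91, p93}, cl(A) = {p91, p93}, ∂A = ∅.

Closed sets in (X, τ) are complements of opens:
  closed(X, τ) = {∅, {p91}, {p92}, {p93}, {p91, p92}, {p91, p93}, {p92, p93}, {p91, p92, p93}}.
int(A) = ⋃ {U ∈ τ : U ⊆ A}. Opens contained in A: ∅, {p91}, {p93}, {p91, p93}.
Taking the union of these: int(A) = {p91, p93}.
cl(A) = ⋂ {C closed : A ⊆ C}. Closed sets containing A: {p91, p93}, {p91, p92, p93}.
Intersecting these: cl(A) = {p91, p93}.
∂A = cl(A) ∖ int(A) = {p91, p93} ∖ {p91, p93} = ∅.


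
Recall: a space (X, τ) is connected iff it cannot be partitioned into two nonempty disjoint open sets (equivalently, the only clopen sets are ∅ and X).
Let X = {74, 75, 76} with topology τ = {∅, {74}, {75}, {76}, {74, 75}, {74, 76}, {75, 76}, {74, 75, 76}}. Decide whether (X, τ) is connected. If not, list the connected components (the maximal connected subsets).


(X, τ) is disconnected; components = [{74}, {75}, {76}].

Find clopen sets (U ∈ τ with X ∖ U ∈ τ):
  U = ∅, X ∖ U = {74, 75, 76} — both open, so U is clopen.
  U = {74}, X ∖ U = {75, 76} — both open, so U is clopen.
  U = {75}, X ∖ U = {74, 76} — both open, so U is clopen.
  U = {76}, X ∖ U = {74, 75} — both open, so U is clopen.
  U = {74, 75}, X ∖ U = {76} — both open, so U is clopen.
  U = {74, 76}, X ∖ U = {75} — both open, so U is clopen.
  U = {75, 76}, X ∖ U = {74} — both open, so U is clopen.
  U = {74, 75, 76}, X ∖ U = ∅ — both open, so U is clopen.
Nontrivial clopen(s) exist: e.g. {76}. So (X, τ) is disconnected.
Compute connected components by grouping points that agree on all clopens:
  component: {74}
  component: {75}
  component: {76}


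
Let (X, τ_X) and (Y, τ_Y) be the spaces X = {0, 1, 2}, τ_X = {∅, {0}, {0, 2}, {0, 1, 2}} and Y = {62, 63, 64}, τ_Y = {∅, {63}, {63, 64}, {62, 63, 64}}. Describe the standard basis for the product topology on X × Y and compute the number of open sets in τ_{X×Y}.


Basis B = {∅ × ∅, {0} × {63}, {0} × {63, 64}, {0, 2} × {63}, {0} × {62, 63, 64}, {0, 1, 2} × {63}, {0, 2} × {63, 64}, {0, 2} × {62, 63, 64}, {0, 1, 2} × {63, 64}, {0, 1, 2} × {62, 63, 64}}; |τ_{X×Y}| = 20.

Enumerate products U × V with U ∈ τ_X, V ∈ τ_Y (deduplicated):
  ∅ × ∅ = {} (∅)
  {0} × {63} = {(0,63)}
  {0} × {63, 64} = {(0,63), (0,64)}
  {0, 2} × {63} = {(0,63), (2,63)}
  {0} × {62, 63, 64} = {(0,62), (0,63), (0,64)}
  {0, 1, 2} × {63} = {(0,63), (1,63), (2,63)}
  {0, 2} × {63, 64} = {(0,63), (0,64), (2,63), (2,64)}
  {0, 2} × {62, 63, 64} = {(0,62), (0,63), (0,64), (2,62), (2,63), (2,64)}
  {0, 1, 2} × {63, 64} = {(0,63), (0,64), (1,63), (1,64), (2,63), (2,64)}
  {0, 1, 2} × {62, 63, 64} = {(0,62), (0,63), (0,64), (1,62), (1,63), (1,64), (2,62), (2,63), (2,64)}
These 10 distinct sets form the basis B.
Close under arbitrary unions to get τ_{X×Y}; counting gives |τ_{X×Y}| = 20.


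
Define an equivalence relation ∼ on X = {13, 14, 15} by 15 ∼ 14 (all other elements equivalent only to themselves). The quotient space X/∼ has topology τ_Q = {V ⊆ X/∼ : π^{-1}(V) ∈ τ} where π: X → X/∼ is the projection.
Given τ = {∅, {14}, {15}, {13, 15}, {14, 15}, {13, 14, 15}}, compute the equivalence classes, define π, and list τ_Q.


X/∼ = {[13], [14=15]}; |τ_Q| = 3.

Equivalence classes: [13], [14=15].
Quotient map π: X → X/∼ sends 13 ↦ [13], 14 ↦ [14=15], 15 ↦ [14=15].
For each subset V ⊆ X/∼, compute π^{-1}(V) ⊆ X and check whether π^{-1}(V) ∈ τ. V is open in τ_Q iff π^{-1}(V) ∈ τ.
  V = {}: π^{-1}(V) = ∅ ∈ τ ✓.
  V = {[13]}: π^{-1}(V) = {13} ∉ τ ✗.
  V = {[14=15]}: π^{-1}(V) = {14, 15} ∈ τ ✓.
  V = {[13], [14=15]}: π^{-1}(V) = {13, 14, 15} ∈ τ ✓.
Open sets in the quotient: τ_Q = {{}, {[14=15]}, {[13], [14=15]}} (3 elements).


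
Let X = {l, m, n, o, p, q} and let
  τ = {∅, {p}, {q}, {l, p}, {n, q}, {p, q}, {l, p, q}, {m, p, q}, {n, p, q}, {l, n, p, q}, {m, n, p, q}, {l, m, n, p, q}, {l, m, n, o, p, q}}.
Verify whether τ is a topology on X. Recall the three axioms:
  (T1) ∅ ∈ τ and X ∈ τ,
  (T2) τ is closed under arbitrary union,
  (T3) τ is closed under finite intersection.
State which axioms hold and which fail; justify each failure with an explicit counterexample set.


τ is NOT a topology on X.

Axiom (T1): ∅ ∈ τ? Yes; X ∈ τ? Yes.
Axiom (T2/T3): check pairwise unions and intersections of members of τ.
Counterexample for (T2): {l, p} ∪ {m, p, q} = {l, m, p, q} ∉ τ. Therefore τ is NOT a topology.


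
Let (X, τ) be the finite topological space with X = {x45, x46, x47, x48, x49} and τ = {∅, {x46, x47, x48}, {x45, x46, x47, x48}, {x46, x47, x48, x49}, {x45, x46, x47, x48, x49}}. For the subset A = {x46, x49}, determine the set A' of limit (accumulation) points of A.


A' = {x45, x47, x48, x49}

For each x ∈ X, list the open sets U ∈ τ with x ∈ U, then check whether U ∩ (A ∖ {x}) ≠ ∅ for every such U.
  x = x45: opens ∋ x are {x45, x46, x47, x48}, {x45, x46, x47, x48, x49}; each meets A ∖ {x45}, so x IS a limit point.
  x = x46: open {x46, x47, x48} ∋ x has {x46, x47, x48} ∩ (A ∖ {x46}) = ∅, so x is NOT a limit point.
  x = x47: opens ∋ x are {x46, x47, x48}, {x45, x46, x47, x48}, {x46, x47, x48, x49}, {x45, x46, x47, x48, x49}; each meets A ∖ {x47}, so x IS a limit point.
  x = x48: opens ∋ x are {x46, x47, x48}, {x45, x46, x47, x48}, {x46, x47, x48, x49}, {x45, x46, x47, x48, x49}; each meets A ∖ {x48}, so x IS a limit point.
  x = x49: opens ∋ x are {x46, x47, x48, x49}, {x45, x46, x47, x48, x49}; each meets A ∖ {x49}, so x IS a limit point.
Collecting: A' = {x45, x47, x48, x49}.


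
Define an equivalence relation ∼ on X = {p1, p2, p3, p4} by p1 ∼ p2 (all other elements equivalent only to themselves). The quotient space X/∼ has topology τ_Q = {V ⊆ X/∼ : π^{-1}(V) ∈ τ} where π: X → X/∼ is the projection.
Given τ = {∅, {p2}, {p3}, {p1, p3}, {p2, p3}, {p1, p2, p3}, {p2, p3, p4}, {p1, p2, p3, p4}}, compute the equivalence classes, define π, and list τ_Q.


X/∼ = {[p1=p2], [p3], [p4]}; |τ_Q| = 4.

Equivalence classes: [p1=p2], [p3], [p4].
Quotient map π: X → X/∼ sends p1 ↦ [p1=p2], p2 ↦ [p1=p2], p3 ↦ [p3], p4 ↦ [p4].
For each subset V ⊆ X/∼, compute π^{-1}(V) ⊆ X and check whether π^{-1}(V) ∈ τ. V is open in τ_Q iff π^{-1}(V) ∈ τ.
  V = {}: π^{-1}(V) = ∅ ∈ τ ✓.
  V = {[p1=p2]}: π^{-1}(V) = {p1, p2} ∉ τ ✗.
  V = {[p3]}: π^{-1}(V) = {p3} ∈ τ ✓.
  V = {[p1=p2], [p3]}: π^{-1}(V) = {p1, p2, p3} ∈ τ ✓.
  V = {[p4]}: π^{-1}(V) = {p4} ∉ τ ✗.
  V = {[p1=p2], [p4]}: π^{-1}(V) = {p1, p2, p4} ∉ τ ✗.
  V = {[p3], [p4]}: π^{-1}(V) = {p3, p4} ∉ τ ✗.
  V = {[p1=p2], [p3], [p4]}: π^{-1}(V) = {p1, p2, p3, p4} ∈ τ ✓.
Open sets in the quotient: τ_Q = {{}, {[p3]}, {[p1=p2], [p3]}, {[p1=p2], [p3], [p4]}} (4 elements).


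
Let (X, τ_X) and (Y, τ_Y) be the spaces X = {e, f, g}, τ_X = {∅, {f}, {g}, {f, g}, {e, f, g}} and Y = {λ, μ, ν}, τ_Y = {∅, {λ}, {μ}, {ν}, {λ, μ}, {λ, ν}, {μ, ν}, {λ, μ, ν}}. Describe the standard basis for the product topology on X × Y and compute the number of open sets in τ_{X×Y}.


Basis B = {∅ × ∅, {f} × {λ}, {f} × {μ}, {f} × {ν}, {g} × {λ}, {g} × {μ}, {g} × {ν}, {f} × {λ, μ}, {f} × {λ, ν}, {f, g} × {λ}, {f} × {μ, ν}, {f, g} × {μ}, {f, g} × {ν}, {g} × {λ, μ}, {g} × {λ, ν}, {g} × {μ, ν}, {e, f, g} × {λ}, {e, f, g} × {μ}, {e, f, g} × {ν}, {f} × {λ, μ, ν}, {g} × {λ, μ, ν}, {f, g} × {λ, μ}, {f, g} × {λ, ν}, {f, g} × {μ, ν}, {e, f, g} × {λ, μ}, {e, f, g} × {λ, ν}, {e, f, g} × {μ, ν}, {f, g} × {λ, μ, ν}, {e, f, g} × {λ, μ, ν}}; |τ_{X×Y}| = 125.

Enumerate products U × V with U ∈ τ_X, V ∈ τ_Y (deduplicated):
  ∅ × ∅ = {} (∅)
  {f} × {λ} = {(f,λ)}
  {f} × {μ} = {(f,μ)}
  {f} × {ν} = {(f,ν)}
  {g} × {λ} = {(g,λ)}
  {g} × {μ} = {(g,μ)}
  {g} × {ν} = {(g,ν)}
  {f} × {λ, μ} = {(f,λ), (f,μ)}
  {f} × {λ, ν} = {(f,λ), (f,ν)}
  {f, g} × {λ} = {(f,λ), (g,λ)}
  {f} × {μ, ν} = {(f,μ), (f,ν)}
  {f, g} × {μ} = {(f,μ), (g,μ)}
  {f, g} × {ν} = {(f,ν), (g,ν)}
  {g} × {λ, μ} = {(g,λ), (g,μ)}
  {g} × {λ, ν} = {(g,λ), (g,ν)}
  {g} × {μ, ν} = {(g,μ), (g,ν)}
  {e, f, g} × {λ} = {(e,λ), (f,λ), (g,λ)}
  {e, f, g} × {μ} = {(e,μ), (f,μ), (g,μ)}
  {e, f, g} × {ν} = {(e,ν), (f,ν), (g,ν)}
  {f} × {λ, μ, ν} = {(f,λ), (f,μ), (f,ν)}
  {g} × {λ, μ, ν} = {(g,λ), (g,μ), (g,ν)}
  {f, g} × {λ, μ} = {(f,λ), (f,μ), (g,λ), (g,μ)}
  {f, g} × {λ, ν} = {(f,λ), (f,ν), (g,λ), (g,ν)}
  {f, g} × {μ, ν} = {(f,μ), (f,ν), (g,μ), (g,ν)}
  {e, f, g} × {λ, μ} = {(e,λ), (e,μ), (f,λ), (f,μ), (g,λ), (g,μ)}
  {e, f, g} × {λ, ν} = {(e,λ), (e,ν), (f,λ), (f,ν), (g,λ), (g,ν)}
  {e, f, g} × {μ, ν} = {(e,μ), (e,ν), (f,μ), (f,ν), (g,μ), (g,ν)}
  {f, g} × {λ, μ, ν} = {(f,λ), (f,μ), (f,ν), (g,λ), (g,μ), (g,ν)}
  {e, f, g} × {λ, μ, ν} = {(e,λ), (e,μ), (e,ν), (f,λ), (f,μ), (f,ν), (g,λ), (g,μ), (g,ν)}
These 29 distinct sets form the basis B.
Close under arbitrary unions to get τ_{X×Y}; counting gives |τ_{X×Y}| = 125.


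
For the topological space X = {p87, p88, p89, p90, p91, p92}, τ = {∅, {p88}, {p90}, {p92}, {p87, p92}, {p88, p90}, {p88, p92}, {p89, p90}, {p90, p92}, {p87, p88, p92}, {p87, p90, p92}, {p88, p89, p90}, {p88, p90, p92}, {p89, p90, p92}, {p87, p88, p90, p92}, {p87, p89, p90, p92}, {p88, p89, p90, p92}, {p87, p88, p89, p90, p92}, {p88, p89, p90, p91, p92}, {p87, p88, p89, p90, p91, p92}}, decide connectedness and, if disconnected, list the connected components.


(X, τ) is connected.

Find clopen sets (U ∈ τ with X ∖ U ∈ τ):
  U = ∅, X ∖ U = {p87, p88, p89, p90, p91, p92} — both open, so U is clopen.
  U = {p87, p88, p89, p90, p91, p92}, X ∖ U = ∅ — both open, so U is clopen.
Only trivial clopens (∅ and X) exist, so (X, τ) is connected.
Compute connected components by grouping points that agree on all clopens:
  component: {p87, p88, p89, p90, p91, p92}


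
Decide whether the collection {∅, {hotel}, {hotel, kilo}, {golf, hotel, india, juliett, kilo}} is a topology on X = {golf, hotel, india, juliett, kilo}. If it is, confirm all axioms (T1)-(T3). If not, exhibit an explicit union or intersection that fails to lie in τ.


τ IS a topology on X.

Axiom (T1): ∅ ∈ τ? Yes; X ∈ τ? Yes.
Axiom (T2/T3): check pairwise unions and intersections of members of τ.
All pairwise intersections and unions checked — each lies in τ. Therefore τ satisfies (T1), (T2), (T3): it IS a topology on X.


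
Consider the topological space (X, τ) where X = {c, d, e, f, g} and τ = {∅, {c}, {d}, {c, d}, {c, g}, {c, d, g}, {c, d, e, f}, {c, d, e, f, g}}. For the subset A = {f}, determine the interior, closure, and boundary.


int(A) = ∅, cl(A) = {e, f}, ∂A = {e, f}.

Closed sets in (X, τ) are complements of opens:
  closed(X, τ) = {∅, {g}, {e, f}, {d, e, f}, {e, f, g}, {c, e, f, g}, {d, e, f, g}, {c, d, e, f, g}}.
int(A) = ⋃ {U ∈ τ : U ⊆ A}. Opens contained in A: ∅.
Taking the union of these: int(A) = ∅.
cl(A) = ⋂ {C closed : A ⊆ C}. Closed sets containing A: {e, f}, {d, e, f}, {e, f, g}, {c, e, f, g}, {d, e, f, g}, {c, d, e, f, g}.
Intersecting these: cl(A) = {e, f}.
∂A = cl(A) ∖ int(A) = {e, f} ∖ ∅ = {e, f}.


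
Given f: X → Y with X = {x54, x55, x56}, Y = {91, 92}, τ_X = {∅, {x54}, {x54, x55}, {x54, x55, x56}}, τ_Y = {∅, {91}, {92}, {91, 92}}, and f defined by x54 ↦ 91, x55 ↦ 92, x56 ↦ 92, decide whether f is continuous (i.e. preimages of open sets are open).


f is NOT continuous.

Compute f^{-1}(U) for each U ∈ τ_Y:
  U = ∅: f^{-1}(U) = ∅ ∈ τ_X ✓.
  U = {91}: f^{-1}(U) = {x54} ∈ τ_X ✓.
  U = {92}: f^{-1}(U) = {x55, x56} ∉ τ_X ✗.
  U = {91, 92}: f^{-1}(U) = {x54, x55, x56} ∈ τ_X ✓.
Found U = {92} with f^{-1}(U) = {x55, x56} not in τ_X. Therefore f is NOT continuous.


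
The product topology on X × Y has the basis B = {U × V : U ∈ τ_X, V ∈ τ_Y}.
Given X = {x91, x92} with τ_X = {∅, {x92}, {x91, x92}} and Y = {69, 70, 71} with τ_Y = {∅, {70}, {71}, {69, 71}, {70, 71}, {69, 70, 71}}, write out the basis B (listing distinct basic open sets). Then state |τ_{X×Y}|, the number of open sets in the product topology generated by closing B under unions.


Basis B = {∅ × ∅, {x92} × {70}, {x92} × {71}, {x91, x92} × {70}, {x91, x92} × {71}, {x92} × {69, 71}, {x92} × {70, 71}, {x92} × {69, 70, 71}, {x91, x92} × {69, 71}, {x91, x92} × {70, 71}, {x91, x92} × {69, 70, 71}}; |τ_{X×Y}| = 18.

Enumerate products U × V with U ∈ τ_X, V ∈ τ_Y (deduplicated):
  ∅ × ∅ = {} (∅)
  {x92} × {70} = {(x92,70)}
  {x92} × {71} = {(x92,71)}
  {x91, x92} × {70} = {(x91,70), (x92,70)}
  {x91, x92} × {71} = {(x91,71), (x92,71)}
  {x92} × {69, 71} = {(x92,69), (x92,71)}
  {x92} × {70, 71} = {(x92,70), (x92,71)}
  {x92} × {69, 70, 71} = {(x92,69), (x92,70), (x92,71)}
  {x91, x92} × {69, 71} = {(x91,69), (x91,71), (x92,69), (x92,71)}
  {x91, x92} × {70, 71} = {(x91,70), (x91,71), (x92,70), (x92,71)}
  {x91, x92} × {69, 70, 71} = {(x91,69), (x91,70), (x91,71), (x92,69), (x92,70), (x92,71)}
These 11 distinct sets form the basis B.
Close under arbitrary unions to get τ_{X×Y}; counting gives |τ_{X×Y}| = 18.


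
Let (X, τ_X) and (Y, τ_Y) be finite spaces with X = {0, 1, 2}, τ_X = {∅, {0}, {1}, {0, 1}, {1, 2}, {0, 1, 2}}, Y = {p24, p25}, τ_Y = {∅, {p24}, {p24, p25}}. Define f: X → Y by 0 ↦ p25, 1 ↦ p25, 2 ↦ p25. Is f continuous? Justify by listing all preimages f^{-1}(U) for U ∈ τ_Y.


f IS continuous.

Compute f^{-1}(U) for each U ∈ τ_Y:
  U = ∅: f^{-1}(U) = ∅ ∈ τ_X ✓.
  U = {p24}: f^{-1}(U) = ∅ ∈ τ_X ✓.
  U = {p24, p25}: f^{-1}(U) = {0, 1, 2} ∈ τ_X ✓.
Every preimage lies in τ_X, so f IS continuous.


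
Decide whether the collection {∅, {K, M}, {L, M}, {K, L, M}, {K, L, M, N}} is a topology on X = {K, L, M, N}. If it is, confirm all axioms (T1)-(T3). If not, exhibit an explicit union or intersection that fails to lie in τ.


τ is NOT a topology on X.

Axiom (T1): ∅ ∈ τ? Yes; X ∈ τ? Yes.
Axiom (T2/T3): check pairwise unions and intersections of members of τ.
Counterexample for (T3): {K, M} ∩ {L, M} = {M} ∉ τ. Therefore τ is NOT a topology.


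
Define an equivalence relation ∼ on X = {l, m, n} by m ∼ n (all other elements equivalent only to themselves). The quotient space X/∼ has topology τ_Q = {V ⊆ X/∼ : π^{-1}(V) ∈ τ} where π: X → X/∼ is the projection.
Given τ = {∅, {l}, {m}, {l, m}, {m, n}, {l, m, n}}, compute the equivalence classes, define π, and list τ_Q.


X/∼ = {[l], [m=n]}; |τ_Q| = 4.

Equivalence classes: [l], [m=n].
Quotient map π: X → X/∼ sends l ↦ [l], m ↦ [m=n], n ↦ [m=n].
For each subset V ⊆ X/∼, compute π^{-1}(V) ⊆ X and check whether π^{-1}(V) ∈ τ. V is open in τ_Q iff π^{-1}(V) ∈ τ.
  V = {}: π^{-1}(V) = ∅ ∈ τ ✓.
  V = {[l]}: π^{-1}(V) = {l} ∈ τ ✓.
  V = {[m=n]}: π^{-1}(V) = {m, n} ∈ τ ✓.
  V = {[l], [m=n]}: π^{-1}(V) = {l, m, n} ∈ τ ✓.
Open sets in the quotient: τ_Q = {{}, {[l]}, {[m=n]}, {[l], [m=n]}} (4 elements).


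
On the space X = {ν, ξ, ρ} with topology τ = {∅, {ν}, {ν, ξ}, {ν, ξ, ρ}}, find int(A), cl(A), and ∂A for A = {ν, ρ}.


int(A) = {ν}, cl(A) = {ν, ξ, ρ}, ∂A = {ξ, ρ}.

Closed sets in (X, τ) are complements of opens:
  closed(X, τ) = {∅, {ρ}, {ξ, ρ}, {ν, ξ, ρ}}.
int(A) = ⋃ {U ∈ τ : U ⊆ A}. Opens contained in A: ∅, {ν}.
Taking the union of these: int(A) = {ν}.
cl(A) = ⋂ {C closed : A ⊆ C}. Closed sets containing A: {ν, ξ, ρ}.
Intersecting these: cl(A) = {ν, ξ, ρ}.
∂A = cl(A) ∖ int(A) = {ν, ξ, ρ} ∖ {ν} = {ξ, ρ}.


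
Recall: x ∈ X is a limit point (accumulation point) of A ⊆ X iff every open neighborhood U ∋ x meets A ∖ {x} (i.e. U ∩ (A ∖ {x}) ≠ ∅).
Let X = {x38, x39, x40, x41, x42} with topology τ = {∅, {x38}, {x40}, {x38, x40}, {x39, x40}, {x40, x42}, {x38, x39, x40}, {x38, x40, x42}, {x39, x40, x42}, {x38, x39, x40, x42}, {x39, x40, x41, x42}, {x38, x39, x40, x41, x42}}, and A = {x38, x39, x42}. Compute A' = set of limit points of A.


A' = {x41}

For each x ∈ X, list the open sets U ∈ τ with x ∈ U, then check whether U ∩ (A ∖ {x}) ≠ ∅ for every such U.
  x = x38: open {x38} ∋ x has {x38} ∩ (A ∖ {x38}) = ∅, so x is NOT a limit point.
  x = x39: open {x39, x40} ∋ x has {x39, x40} ∩ (A ∖ {x39}) = ∅, so x is NOT a limit point.
  x = x40: open {x40} ∋ x has {x40} ∩ (A ∖ {x40}) = ∅, so x is NOT a limit point.
  x = x41: opens ∋ x are {x39, x40, x41, x42}, {x38, x39, x40, x41, x42}; each meets A ∖ {x41}, so x IS a limit point.
  x = x42: open {x40, x42} ∋ x has {x40, x42} ∩ (A ∖ {x42}) = ∅, so x is NOT a limit point.
Collecting: A' = {x41}.


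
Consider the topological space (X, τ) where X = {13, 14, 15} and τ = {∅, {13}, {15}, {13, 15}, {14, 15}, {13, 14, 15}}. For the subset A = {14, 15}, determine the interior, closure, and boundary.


int(A) = {14, 15}, cl(A) = {14, 15}, ∂A = ∅.

Closed sets in (X, τ) are complements of opens:
  closed(X, τ) = {∅, {13}, {14}, {13, 14}, {14, 15}, {13, 14, 15}}.
int(A) = ⋃ {U ∈ τ : U ⊆ A}. Opens contained in A: ∅, {15}, {14, 15}.
Taking the union of these: int(A) = {14, 15}.
cl(A) = ⋂ {C closed : A ⊆ C}. Closed sets containing A: {14, 15}, {13, 14, 15}.
Intersecting these: cl(A) = {14, 15}.
∂A = cl(A) ∖ int(A) = {14, 15} ∖ {14, 15} = ∅.


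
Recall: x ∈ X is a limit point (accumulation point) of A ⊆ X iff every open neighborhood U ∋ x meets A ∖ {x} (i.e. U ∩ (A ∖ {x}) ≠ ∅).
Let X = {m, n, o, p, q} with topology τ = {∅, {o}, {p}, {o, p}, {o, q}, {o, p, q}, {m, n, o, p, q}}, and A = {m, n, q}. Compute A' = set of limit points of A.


A' = {m, n}

For each x ∈ X, list the open sets U ∈ τ with x ∈ U, then check whether U ∩ (A ∖ {x}) ≠ ∅ for every such U.
  x = m: opens ∋ x are {m, n, o, p, q}; each meets A ∖ {m}, so x IS a limit point.
  x = n: opens ∋ x are {m, n, o, p, q}; each meets A ∖ {n}, so x IS a limit point.
  x = o: open {o} ∋ x has {o} ∩ (A ∖ {o}) = ∅, so x is NOT a limit point.
  x = p: open {p} ∋ x has {p} ∩ (A ∖ {p}) = ∅, so x is NOT a limit point.
  x = q: open {o, q} ∋ x has {o, q} ∩ (A ∖ {q}) = ∅, so x is NOT a limit point.
Collecting: A' = {m, n}.


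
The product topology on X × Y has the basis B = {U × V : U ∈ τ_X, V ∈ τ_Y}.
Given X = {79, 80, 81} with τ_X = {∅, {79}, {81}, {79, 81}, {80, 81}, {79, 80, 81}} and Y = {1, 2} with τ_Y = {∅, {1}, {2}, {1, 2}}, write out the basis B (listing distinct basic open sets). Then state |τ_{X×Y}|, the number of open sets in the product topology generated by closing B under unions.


Basis B = {∅ × ∅, {79} × {1}, {79} × {2}, {81} × {1}, {81} × {2}, {79} × {1, 2}, {79, 81} × {1}, {79, 81} × {2}, {80, 81} × {1}, {80, 81} × {2}, {81} × {1, 2}, {79, 80, 81} × {1}, {79, 80, 81} × {2}, {79, 81} × {1, 2}, {80, 81} × {1, 2}, {79, 80, 81} × {1, 2}}; |τ_{X×Y}| = 36.

Enumerate products U × V with U ∈ τ_X, V ∈ τ_Y (deduplicated):
  ∅ × ∅ = {} (∅)
  {79} × {1} = {(79,1)}
  {79} × {2} = {(79,2)}
  {81} × {1} = {(81,1)}
  {81} × {2} = {(81,2)}
  {79} × {1, 2} = {(79,1), (79,2)}
  {79, 81} × {1} = {(79,1), (81,1)}
  {79, 81} × {2} = {(79,2), (81,2)}
  {80, 81} × {1} = {(80,1), (81,1)}
  {80, 81} × {2} = {(80,2), (81,2)}
  {81} × {1, 2} = {(81,1), (81,2)}
  {79, 80, 81} × {1} = {(79,1), (80,1), (81,1)}
  {79, 80, 81} × {2} = {(79,2), (80,2), (81,2)}
  {79, 81} × {1, 2} = {(79,1), (79,2), (81,1), (81,2)}
  {80, 81} × {1, 2} = {(80,1), (80,2), (81,1), (81,2)}
  {79, 80, 81} × {1, 2} = {(79,1), (79,2), (80,1), (80,2), (81,1), (81,2)}
These 16 distinct sets form the basis B.
Close under arbitrary unions to get τ_{X×Y}; counting gives |τ_{X×Y}| = 36.


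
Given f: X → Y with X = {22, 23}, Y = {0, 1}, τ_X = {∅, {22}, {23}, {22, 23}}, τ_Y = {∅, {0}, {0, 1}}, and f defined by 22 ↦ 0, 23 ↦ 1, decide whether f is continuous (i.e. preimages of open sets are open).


f IS continuous.

Compute f^{-1}(U) for each U ∈ τ_Y:
  U = ∅: f^{-1}(U) = ∅ ∈ τ_X ✓.
  U = {0}: f^{-1}(U) = {22} ∈ τ_X ✓.
  U = {0, 1}: f^{-1}(U) = {22, 23} ∈ τ_X ✓.
Every preimage lies in τ_X, so f IS continuous.


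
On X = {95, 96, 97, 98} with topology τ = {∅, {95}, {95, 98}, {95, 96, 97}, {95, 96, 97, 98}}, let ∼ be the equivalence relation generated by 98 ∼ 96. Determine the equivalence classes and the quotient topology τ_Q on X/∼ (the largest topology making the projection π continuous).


X/∼ = {[95], [96=98], [97]}; |τ_Q| = 3.

Equivalence classes: [95], [96=98], [97].
Quotient map π: X → X/∼ sends 95 ↦ [95], 96 ↦ [96=98], 97 ↦ [97], 98 ↦ [96=98].
For each subset V ⊆ X/∼, compute π^{-1}(V) ⊆ X and check whether π^{-1}(V) ∈ τ. V is open in τ_Q iff π^{-1}(V) ∈ τ.
  V = {}: π^{-1}(V) = ∅ ∈ τ ✓.
  V = {[95]}: π^{-1}(V) = {95} ∈ τ ✓.
  V = {[96=98]}: π^{-1}(V) = {96, 98} ∉ τ ✗.
  V = {[95], [96=98]}: π^{-1}(V) = {95, 96, 98} ∉ τ ✗.
  V = {[97]}: π^{-1}(V) = {97} ∉ τ ✗.
  V = {[95], [97]}: π^{-1}(V) = {95, 97} ∉ τ ✗.
  V = {[96=98], [97]}: π^{-1}(V) = {96, 97, 98} ∉ τ ✗.
  V = {[95], [96=98], [97]}: π^{-1}(V) = {95, 96, 97, 98} ∈ τ ✓.
Open sets in the quotient: τ_Q = {{}, {[95]}, {[95], [96=98], [97]}} (3 elements).


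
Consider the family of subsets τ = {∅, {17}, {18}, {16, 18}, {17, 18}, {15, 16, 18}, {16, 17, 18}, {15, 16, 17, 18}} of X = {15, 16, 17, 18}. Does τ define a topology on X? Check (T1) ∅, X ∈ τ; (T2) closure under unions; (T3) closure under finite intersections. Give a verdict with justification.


τ IS a topology on X.

Axiom (T1): ∅ ∈ τ? Yes; X ∈ τ? Yes.
Axiom (T2/T3): check pairwise unions and intersections of members of τ.
All pairwise intersections and unions checked — each lies in τ. Therefore τ satisfies (T1), (T2), (T3): it IS a topology on X.


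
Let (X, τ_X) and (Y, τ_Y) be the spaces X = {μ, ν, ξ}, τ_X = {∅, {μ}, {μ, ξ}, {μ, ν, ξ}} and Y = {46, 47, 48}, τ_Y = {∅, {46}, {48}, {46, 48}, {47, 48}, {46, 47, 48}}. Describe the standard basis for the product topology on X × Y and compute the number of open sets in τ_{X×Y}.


Basis B = {∅ × ∅, {μ} × {46}, {μ} × {48}, {μ} × {46, 48}, {μ, ξ} × {46}, {μ} × {47, 48}, {μ, ξ} × {48}, {μ} × {46, 47, 48}, {μ, ν, ξ} × {46}, {μ, ν, ξ} × {48}, {μ, ξ} × {46, 48}, {μ, ξ} × {47, 48}, {μ, ξ} × {46, 47, 48}, {μ, ν, ξ} × {46, 48}, {μ, ν, ξ} × {47, 48}, {μ, ν, ξ} × {46, 47, 48}}; |τ_{X×Y}| = 40.

Enumerate products U × V with U ∈ τ_X, V ∈ τ_Y (deduplicated):
  ∅ × ∅ = {} (∅)
  {μ} × {46} = {(μ,46)}
  {μ} × {48} = {(μ,48)}
  {μ} × {46, 48} = {(μ,46), (μ,48)}
  {μ, ξ} × {46} = {(μ,46), (ξ,46)}
  {μ} × {47, 48} = {(μ,47), (μ,48)}
  {μ, ξ} × {48} = {(μ,48), (ξ,48)}
  {μ} × {46, 47, 48} = {(μ,46), (μ,47), (μ,48)}
  {μ, ν, ξ} × {46} = {(μ,46), (ν,46), (ξ,46)}
  {μ, ν, ξ} × {48} = {(μ,48), (ν,48), (ξ,48)}
  {μ, ξ} × {46, 48} = {(μ,46), (μ,48), (ξ,46), (ξ,48)}
  {μ, ξ} × {47, 48} = {(μ,47), (μ,48), (ξ,47), (ξ,48)}
  {μ, ξ} × {46, 47, 48} = {(μ,46), (μ,47), (μ,48), (ξ,46), (ξ,47), (ξ,48)}
  {μ, ν, ξ} × {46, 48} = {(μ,46), (μ,48), (ν,46), (ν,48), (ξ,46), (ξ,48)}
  {μ, ν, ξ} × {47, 48} = {(μ,47), (μ,48), (ν,47), (ν,48), (ξ,47), (ξ,48)}
  {μ, ν, ξ} × {46, 47, 48} = {(μ,46), (μ,47), (μ,48), (ν,46), (ν,47), (ν,48), (ξ,46), (ξ,47), (ξ,48)}
These 16 distinct sets form the basis B.
Close under arbitrary unions to get τ_{X×Y}; counting gives |τ_{X×Y}| = 40.


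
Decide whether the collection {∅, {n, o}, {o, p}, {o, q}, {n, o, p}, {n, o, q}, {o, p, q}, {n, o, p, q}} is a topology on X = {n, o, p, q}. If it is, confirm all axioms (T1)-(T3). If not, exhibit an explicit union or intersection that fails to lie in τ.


τ is NOT a topology on X.

Axiom (T1): ∅ ∈ τ? Yes; X ∈ τ? Yes.
Axiom (T2/T3): check pairwise unions and intersections of members of τ.
Counterexample for (T3): {n, o} ∩ {o, p} = {o} ∉ τ. Therefore τ is NOT a topology.


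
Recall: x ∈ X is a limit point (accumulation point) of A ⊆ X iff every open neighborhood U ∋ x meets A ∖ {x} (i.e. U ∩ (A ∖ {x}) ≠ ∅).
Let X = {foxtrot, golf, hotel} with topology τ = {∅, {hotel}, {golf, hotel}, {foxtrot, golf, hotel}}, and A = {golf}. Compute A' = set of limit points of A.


A' = {foxtrot}

For each x ∈ X, list the open sets U ∈ τ with x ∈ U, then check whether U ∩ (A ∖ {x}) ≠ ∅ for every such U.
  x = foxtrot: opens ∋ x are {foxtrot, golf, hotel}; each meets A ∖ {foxtrot}, so x IS a limit point.
  x = golf: open {golf, hotel} ∋ x has {golf, hotel} ∩ (A ∖ {golf}) = ∅, so x is NOT a limit point.
  x = hotel: open {hotel} ∋ x has {hotel} ∩ (A ∖ {hotel}) = ∅, so x is NOT a limit point.
Collecting: A' = {foxtrot}.


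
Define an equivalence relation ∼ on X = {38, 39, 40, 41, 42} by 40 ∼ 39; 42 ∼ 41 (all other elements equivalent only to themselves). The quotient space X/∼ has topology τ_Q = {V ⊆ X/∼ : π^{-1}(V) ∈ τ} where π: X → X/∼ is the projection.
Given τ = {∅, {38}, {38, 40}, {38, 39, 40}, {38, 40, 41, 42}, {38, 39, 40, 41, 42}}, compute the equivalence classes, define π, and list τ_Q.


X/∼ = {[38], [39=40], [41=42]}; |τ_Q| = 4.

Equivalence classes: [38], [39=40], [41=42].
Quotient map π: X → X/∼ sends 38 ↦ [38], 39 ↦ [39=40], 40 ↦ [39=40], 41 ↦ [41=42], 42 ↦ [41=42].
For each subset V ⊆ X/∼, compute π^{-1}(V) ⊆ X and check whether π^{-1}(V) ∈ τ. V is open in τ_Q iff π^{-1}(V) ∈ τ.
  V = {}: π^{-1}(V) = ∅ ∈ τ ✓.
  V = {[38]}: π^{-1}(V) = {38} ∈ τ ✓.
  V = {[39=40]}: π^{-1}(V) = {39, 40} ∉ τ ✗.
  V = {[38], [39=40]}: π^{-1}(V) = {38, 39, 40} ∈ τ ✓.
  V = {[41=42]}: π^{-1}(V) = {41, 42} ∉ τ ✗.
  V = {[38], [41=42]}: π^{-1}(V) = {38, 41, 42} ∉ τ ✗.
  V = {[39=40], [41=42]}: π^{-1}(V) = {39, 40, 41, 42} ∉ τ ✗.
  V = {[38], [39=40], [41=42]}: π^{-1}(V) = {38, 39, 40, 41, 42} ∈ τ ✓.
Open sets in the quotient: τ_Q = {{}, {[38]}, {[38], [39=40]}, {[38], [39=40], [41=42]}} (4 elements).


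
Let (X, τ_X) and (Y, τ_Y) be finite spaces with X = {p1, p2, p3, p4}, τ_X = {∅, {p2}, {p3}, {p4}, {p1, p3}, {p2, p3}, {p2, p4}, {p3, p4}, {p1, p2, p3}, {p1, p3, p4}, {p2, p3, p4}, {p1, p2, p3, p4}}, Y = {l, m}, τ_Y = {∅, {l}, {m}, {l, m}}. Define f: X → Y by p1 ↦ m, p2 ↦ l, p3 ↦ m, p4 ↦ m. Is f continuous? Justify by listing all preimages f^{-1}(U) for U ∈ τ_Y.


f IS continuous.

Compute f^{-1}(U) for each U ∈ τ_Y:
  U = ∅: f^{-1}(U) = ∅ ∈ τ_X ✓.
  U = {l}: f^{-1}(U) = {p2} ∈ τ_X ✓.
  U = {m}: f^{-1}(U) = {p1, p3, p4} ∈ τ_X ✓.
  U = {l, m}: f^{-1}(U) = {p1, p2, p3, p4} ∈ τ_X ✓.
Every preimage lies in τ_X, so f IS continuous.


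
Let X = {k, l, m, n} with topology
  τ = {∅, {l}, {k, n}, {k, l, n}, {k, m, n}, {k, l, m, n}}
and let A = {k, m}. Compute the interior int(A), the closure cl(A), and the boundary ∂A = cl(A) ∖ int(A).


int(A) = ∅, cl(A) = {k, m, n}, ∂A = {k, m, n}.

Closed sets in (X, τ) are complements of opens:
  closed(X, τ) = {∅, {l}, {m}, {l, m}, {k, m, n}, {k, l, m, n}}.
int(A) = ⋃ {U ∈ τ : U ⊆ A}. Opens contained in A: ∅.
Taking the union of these: int(A) = ∅.
cl(A) = ⋂ {C closed : A ⊆ C}. Closed sets containing A: {k, m, n}, {k, l, m, n}.
Intersecting these: cl(A) = {k, m, n}.
∂A = cl(A) ∖ int(A) = {k, m, n} ∖ ∅ = {k, m, n}.


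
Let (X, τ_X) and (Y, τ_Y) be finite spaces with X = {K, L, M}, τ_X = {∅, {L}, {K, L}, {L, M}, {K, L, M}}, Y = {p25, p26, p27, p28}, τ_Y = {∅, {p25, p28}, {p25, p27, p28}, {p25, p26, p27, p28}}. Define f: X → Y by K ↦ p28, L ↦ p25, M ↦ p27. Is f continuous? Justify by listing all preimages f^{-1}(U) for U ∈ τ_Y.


f IS continuous.

Compute f^{-1}(U) for each U ∈ τ_Y:
  U = ∅: f^{-1}(U) = ∅ ∈ τ_X ✓.
  U = {p25, p28}: f^{-1}(U) = {K, L} ∈ τ_X ✓.
  U = {p25, p27, p28}: f^{-1}(U) = {K, L, M} ∈ τ_X ✓.
  U = {p25, p26, p27, p28}: f^{-1}(U) = {K, L, M} ∈ τ_X ✓.
Every preimage lies in τ_X, so f IS continuous.


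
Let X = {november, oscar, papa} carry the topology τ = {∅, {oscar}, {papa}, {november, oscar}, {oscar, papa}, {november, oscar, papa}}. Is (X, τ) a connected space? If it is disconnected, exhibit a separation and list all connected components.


(X, τ) is disconnected; components = [{papa}, {november, oscar}].

Find clopen sets (U ∈ τ with X ∖ U ∈ τ):
  U = ∅, X ∖ U = {november, oscar, papa} — both open, so U is clopen.
  U = {papa}, X ∖ U = {november, oscar} — both open, so U is clopen.
  U = {november, oscar}, X ∖ U = {papa} — both open, so U is clopen.
  U = {november, oscar, papa}, X ∖ U = ∅ — both open, so U is clopen.
Nontrivial clopen(s) exist: e.g. {papa}. So (X, τ) is disconnected.
Compute connected components by grouping points that agree on all clopens:
  component: {papa}
  component: {november, oscar}


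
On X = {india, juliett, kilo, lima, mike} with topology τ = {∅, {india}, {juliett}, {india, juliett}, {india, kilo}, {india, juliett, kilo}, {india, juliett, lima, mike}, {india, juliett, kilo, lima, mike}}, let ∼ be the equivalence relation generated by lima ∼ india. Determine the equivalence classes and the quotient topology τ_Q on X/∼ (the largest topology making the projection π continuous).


X/∼ = {[india=lima], [juliett], [kilo], [mike]}; |τ_Q| = 4.

Equivalence classes: [india=lima], [juliett], [kilo], [mike].
Quotient map π: X → X/∼ sends india ↦ [india=lima], juliett ↦ [juliett], kilo ↦ [kilo], lima ↦ [india=lima], mike ↦ [mike].
For each subset V ⊆ X/∼, compute π^{-1}(V) ⊆ X and check whether π^{-1}(V) ∈ τ. V is open in τ_Q iff π^{-1}(V) ∈ τ.
  V = {}: π^{-1}(V) = ∅ ∈ τ ✓.
  V = {[india=lima]}: π^{-1}(V) = {india, lima} ∉ τ ✗.
  V = {[juliett]}: π^{-1}(V) = {juliett} ∈ τ ✓.
  V = {[india=lima], [juliett]}: π^{-1}(V) = {india, juliett, lima} ∉ τ ✗.
  V = {[kilo]}: π^{-1}(V) = {kilo} ∉ τ ✗.
  V = {[india=lima], [kilo]}: π^{-1}(V) = {india, kilo, lima} ∉ τ ✗.
  V = {[juliett], [kilo]}: π^{-1}(V) = {juliett, kilo} ∉ τ ✗.
  V = {[india=lima], [juliett], [kilo]}: π^{-1}(V) = {india, juliett, kilo, lima} ∉ τ ✗.
  V = {[mike]}: π^{-1}(V) = {mike} ∉ τ ✗.
  V = {[india=lima], [mike]}: π^{-1}(V) = {india, lima, mike} ∉ τ ✗.
  V = {[juliett], [mike]}: π^{-1}(V) = {juliett, mike} ∉ τ ✗.
  V = {[india=lima], [juliett], [mike]}: π^{-1}(V) = {india, juliett, lima, mike} ∈ τ ✓.
  V = {[kilo], [mike]}: π^{-1}(V) = {kilo, mike} ∉ τ ✗.
  V = {[india=lima], [kilo], [mike]}: π^{-1}(V) = {india, kilo, lima, mike} ∉ τ ✗.
  V = {[juliett], [kilo], [mike]}: π^{-1}(V) = {juliett, kilo, mike} ∉ τ ✗.
  V = {[india=lima], [juliett], [kilo], [mike]}: π^{-1}(V) = {india, juliett, kilo, lima, mike} ∈ τ ✓.
Open sets in the quotient: τ_Q = {{}, {[juliett]}, {[india=lima], [juliett], [mike]}, {[india=lima], [juliett], [kilo], [mike]}} (4 elements).


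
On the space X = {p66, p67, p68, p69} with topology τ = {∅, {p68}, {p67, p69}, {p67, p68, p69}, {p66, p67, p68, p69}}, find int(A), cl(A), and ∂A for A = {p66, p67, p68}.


int(A) = {p68}, cl(A) = {p66, p67, p68, p69}, ∂A = {p66, p67, p69}.

Closed sets in (X, τ) are complements of opens:
  closed(X, τ) = {∅, {p66}, {p66, p68}, {p66, p67, p69}, {p66, p67, p68, p69}}.
int(A) = ⋃ {U ∈ τ : U ⊆ A}. Opens contained in A: ∅, {p68}.
Taking the union of these: int(A) = {p68}.
cl(A) = ⋂ {C closed : A ⊆ C}. Closed sets containing A: {p66, p67, p68, p69}.
Intersecting these: cl(A) = {p66, p67, p68, p69}.
∂A = cl(A) ∖ int(A) = {p66, p67, p68, p69} ∖ {p68} = {p66, p67, p69}.


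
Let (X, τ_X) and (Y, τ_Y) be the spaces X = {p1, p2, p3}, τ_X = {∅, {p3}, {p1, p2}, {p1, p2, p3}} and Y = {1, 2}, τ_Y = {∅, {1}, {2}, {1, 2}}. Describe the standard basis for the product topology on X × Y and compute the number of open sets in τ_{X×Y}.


Basis B = {∅ × ∅, {p3} × {1}, {p3} × {2}, {p1, p2} × {1}, {p1, p2} × {2}, {p3} × {1, 2}, {p1, p2, p3} × {1}, {p1, p2, p3} × {2}, {p1, p2} × {1, 2}, {p1, p2, p3} × {1, 2}}; |τ_{X×Y}| = 16.

Enumerate products U × V with U ∈ τ_X, V ∈ τ_Y (deduplicated):
  ∅ × ∅ = {} (∅)
  {p3} × {1} = {(p3,1)}
  {p3} × {2} = {(p3,2)}
  {p1, p2} × {1} = {(p1,1), (p2,1)}
  {p1, p2} × {2} = {(p1,2), (p2,2)}
  {p3} × {1, 2} = {(p3,1), (p3,2)}
  {p1, p2, p3} × {1} = {(p1,1), (p2,1), (p3,1)}
  {p1, p2, p3} × {2} = {(p1,2), (p2,2), (p3,2)}
  {p1, p2} × {1, 2} = {(p1,1), (p1,2), (p2,1), (p2,2)}
  {p1, p2, p3} × {1, 2} = {(p1,1), (p1,2), (p2,1), (p2,2), (p3,1), (p3,2)}
These 10 distinct sets form the basis B.
Close under arbitrary unions to get τ_{X×Y}; counting gives |τ_{X×Y}| = 16.


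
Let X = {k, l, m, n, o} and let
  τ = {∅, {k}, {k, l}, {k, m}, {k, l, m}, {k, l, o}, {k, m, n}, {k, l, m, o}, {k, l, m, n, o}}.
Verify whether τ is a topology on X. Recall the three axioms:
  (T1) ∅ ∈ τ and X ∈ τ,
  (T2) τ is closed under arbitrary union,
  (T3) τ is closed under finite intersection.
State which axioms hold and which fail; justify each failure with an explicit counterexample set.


τ is NOT a topology on X.

Axiom (T1): ∅ ∈ τ? Yes; X ∈ τ? Yes.
Axiom (T2/T3): check pairwise unions and intersections of members of τ.
Counterexample for (T2): {k, l} ∪ {k, m, n} = {k, l, m, n} ∉ τ. Therefore τ is NOT a topology.


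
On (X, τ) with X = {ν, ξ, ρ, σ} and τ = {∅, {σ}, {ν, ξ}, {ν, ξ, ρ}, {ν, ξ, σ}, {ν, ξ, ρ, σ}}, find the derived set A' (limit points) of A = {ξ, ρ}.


A' = {ν, ρ}

For each x ∈ X, list the open sets U ∈ τ with x ∈ U, then check whether U ∩ (A ∖ {x}) ≠ ∅ for every such U.
  x = ν: opens ∋ x are {ν, ξ}, {ν, ξ, ρ}, {ν, ξ, σ}, {ν, ξ, ρ, σ}; each meets A ∖ {ν}, so x IS a limit point.
  x = ξ: open {ν, ξ} ∋ x has {ν, ξ} ∩ (A ∖ {ξ}) = ∅, so x is NOT a limit point.
  x = ρ: opens ∋ x are {ν, ξ, ρ}, {ν, ξ, ρ, σ}; each meets A ∖ {ρ}, so x IS a limit point.
  x = σ: open {σ} ∋ x has {σ} ∩ (A ∖ {σ}) = ∅, so x is NOT a limit point.
Collecting: A' = {ν, ρ}.


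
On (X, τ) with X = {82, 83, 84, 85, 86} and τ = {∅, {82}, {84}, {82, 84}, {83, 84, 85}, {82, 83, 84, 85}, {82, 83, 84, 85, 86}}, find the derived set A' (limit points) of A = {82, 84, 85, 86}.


A' = {83, 85, 86}

For each x ∈ X, list the open sets U ∈ τ with x ∈ U, then check whether U ∩ (A ∖ {x}) ≠ ∅ for every such U.
  x = 82: open {82} ∋ x has {82} ∩ (A ∖ {82}) = ∅, so x is NOT a limit point.
  x = 83: opens ∋ x are {83, 84, 85}, {82, 83, 84, 85}, {82, 83, 84, 85, 86}; each meets A ∖ {83}, so x IS a limit point.
  x = 84: open {84} ∋ x has {84} ∩ (A ∖ {84}) = ∅, so x is NOT a limit point.
  x = 85: opens ∋ x are {83, 84, 85}, {82, 83, 84, 85}, {82, 83, 84, 85, 86}; each meets A ∖ {85}, so x IS a limit point.
  x = 86: opens ∋ x are {82, 83, 84, 85, 86}; each meets A ∖ {86}, so x IS a limit point.
Collecting: A' = {83, 85, 86}.


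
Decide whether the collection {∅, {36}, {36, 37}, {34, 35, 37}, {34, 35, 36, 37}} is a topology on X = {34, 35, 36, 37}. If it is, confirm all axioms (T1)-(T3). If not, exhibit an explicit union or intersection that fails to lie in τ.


τ is NOT a topology on X.

Axiom (T1): ∅ ∈ τ? Yes; X ∈ τ? Yes.
Axiom (T2/T3): check pairwise unions and intersections of members of τ.
Counterexample for (T3): {36, 37} ∩ {34, 35, 37} = {37} ∉ τ. Therefore τ is NOT a topology.
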